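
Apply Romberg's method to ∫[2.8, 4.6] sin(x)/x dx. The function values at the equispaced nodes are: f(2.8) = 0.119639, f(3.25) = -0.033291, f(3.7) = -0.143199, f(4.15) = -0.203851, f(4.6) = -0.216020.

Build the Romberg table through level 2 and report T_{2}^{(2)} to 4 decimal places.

-0.1996

T_{0}^{(0)} (trapezoid, 1 panel, h=1.8000): -0.086743
T_{1}^{(0)} (trapezoid, 2 panels, h=0.9000): -0.172251
T_{2}^{(0)} (trapezoid, 4 panels, h=0.4500): -0.192839
T_{1}^{(1)} = -0.172251 + (-0.172251 − (-0.086743))/3 = -0.200754
T_{2}^{(1)} = -0.192839 + (-0.192839 − (-0.172251))/3 = -0.199702
T_{2}^{(2)} = -0.199702 + (-0.199702 − (-0.200754))/15 = -0.199632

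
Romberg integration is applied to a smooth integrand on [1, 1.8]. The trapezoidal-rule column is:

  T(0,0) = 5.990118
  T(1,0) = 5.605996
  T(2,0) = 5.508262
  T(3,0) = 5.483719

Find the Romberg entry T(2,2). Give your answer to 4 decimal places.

Richardson extrapolation on the trapezoidal column (denominator 4−1=3):
T(1,1) = 5.605996 + (5.605996 − 5.990118)/3 = 5.477955
T(2,1) = (4·5.508262 − 5.605996) / 3 = 5.475684
T(2,2) = (16·5.475684 − 5.477955) / 15 = 5.475533

5.4755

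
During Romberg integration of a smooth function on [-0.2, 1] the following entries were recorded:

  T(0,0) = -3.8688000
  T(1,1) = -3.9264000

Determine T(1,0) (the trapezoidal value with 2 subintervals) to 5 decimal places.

-3.91200

From T(1,1) = (4·T(1,0) − T(0,0))/3, solve for T(1,0):
4·T(1,0) = 3·(-3.9264000) + (-3.8688000) = -15.6480000
T(1,0) = -3.9120000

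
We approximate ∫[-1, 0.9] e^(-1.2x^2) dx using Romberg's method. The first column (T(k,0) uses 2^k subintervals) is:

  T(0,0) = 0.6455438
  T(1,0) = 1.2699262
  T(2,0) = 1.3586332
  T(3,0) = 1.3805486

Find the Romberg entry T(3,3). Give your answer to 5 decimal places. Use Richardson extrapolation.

1.38792

Richardson extrapolation on the trapezoidal column (denominator 4−1=3):
T(1,1) = 1.2699262 + (1.2699262 − 0.6455438)/3 = 1.4780537
T(2,1) = 1.3586332 + (1.3586332 − 1.2699262)/3 = 1.3882022
T(3,1) = (4·1.3805486 − 1.3586332) / 3 = 1.3878537
T(2,2) = (16·1.3882022 − 1.4780537) / 15 = 1.3822121
T(3,2) = 1.3878537 + (1.3878537 − 1.3882022)/15 = 1.3878305
T(3,3) = (64·1.3878305 − 1.3822121) / 63 = 1.3879197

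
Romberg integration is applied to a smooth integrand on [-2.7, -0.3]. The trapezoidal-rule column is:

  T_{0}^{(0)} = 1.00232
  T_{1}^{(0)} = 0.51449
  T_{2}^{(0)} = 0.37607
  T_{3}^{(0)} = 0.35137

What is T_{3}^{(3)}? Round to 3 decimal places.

T_{1}^{(1)} = 0.51449 + (0.51449 − 1.00232)/3 = 0.35188
T_{2}^{(1)} = (4·0.37607 − 0.51449) / 3 = 0.32993
T_{3}^{(1)} = 0.35137 + (0.35137 − 0.37607)/3 = 0.34314
T_{2}^{(2)} = (16·0.32993 − 0.35188) / 15 = 0.32847
T_{3}^{(2)} = (16·0.34314 − 0.32993) / 15 = 0.34402
T_{3}^{(3)} = (64·0.34402 − 0.32847) / 63 = 0.34427

0.344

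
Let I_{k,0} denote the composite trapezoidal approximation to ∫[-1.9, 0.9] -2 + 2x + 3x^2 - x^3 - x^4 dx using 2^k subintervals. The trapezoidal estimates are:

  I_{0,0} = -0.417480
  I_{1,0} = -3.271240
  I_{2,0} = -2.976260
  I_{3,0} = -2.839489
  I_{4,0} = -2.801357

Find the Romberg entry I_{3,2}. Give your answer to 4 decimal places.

-2.7883

Richardson extrapolation on the trapezoidal column (denominator 4−1=3):
I_{2,1} = -2.976260 + (-2.976260 − (-3.271240))/3 = -2.877933
I_{3,1} = (4·(-2.839489) − (-2.976260)) / 3 = -2.793899
I_{3,2} = (16·(-2.793899) − (-2.877933)) / 15 = -2.788297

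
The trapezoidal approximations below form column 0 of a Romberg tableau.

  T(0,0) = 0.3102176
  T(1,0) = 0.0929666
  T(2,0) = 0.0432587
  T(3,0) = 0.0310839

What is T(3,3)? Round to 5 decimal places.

0.02705

T(1,1) = (4·0.0929666 − 0.3102176) / 3 = 0.0205496
T(2,1) = (4·0.0432587 − 0.0929666) / 3 = 0.0266894
T(3,1) = 0.0310839 + (0.0310839 − 0.0432587)/3 = 0.0270256
T(2,2) = 0.0266894 + (0.0266894 − 0.0205496)/15 = 0.0270987
T(3,2) = (16·0.0270256 − 0.0266894) / 15 = 0.0270480
T(3,3) = 0.0270480 + (0.0270480 − 0.0270987)/63 = 0.0270472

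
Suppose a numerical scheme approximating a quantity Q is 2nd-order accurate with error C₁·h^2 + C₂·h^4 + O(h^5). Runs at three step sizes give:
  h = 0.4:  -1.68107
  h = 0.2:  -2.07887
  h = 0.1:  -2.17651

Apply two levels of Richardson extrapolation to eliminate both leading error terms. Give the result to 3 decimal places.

-2.209

First eliminate the h^2 term (factor 2^2 = 4):
  B₁ = (4·(-2.07887) − (-1.68107))/3 = -2.21147
  B₂ = (4·(-2.17651) − (-2.07887))/3 = -2.20906
Then eliminate the h^4 term (factor 2^4 = 16):
  (16·(-2.20906) − (-2.21147))/15 = -2.20890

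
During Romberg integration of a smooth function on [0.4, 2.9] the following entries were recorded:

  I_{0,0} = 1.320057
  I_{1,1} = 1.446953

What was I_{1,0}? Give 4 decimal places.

1.4152

From I_{1,1} = (4·I_{1,0} − I_{0,0})/3, solve for I_{1,0}:
4·I_{1,0} = 3·1.446953 + 1.320057 = 5.660916
I_{1,0} = 1.415229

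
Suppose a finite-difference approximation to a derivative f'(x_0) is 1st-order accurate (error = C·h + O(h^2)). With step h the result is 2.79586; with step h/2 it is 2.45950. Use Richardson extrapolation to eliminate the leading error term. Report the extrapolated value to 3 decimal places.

2.123

The leading error scales as h; refining by a factor of 2 reduces it by 2^1 = 2.
Extrapolated value = (2·A(h/2) − A(h)) / (2 − 1)
= (2·2.45950 − 2.79586) / 1
= 2.12314 / 1 = 2.12314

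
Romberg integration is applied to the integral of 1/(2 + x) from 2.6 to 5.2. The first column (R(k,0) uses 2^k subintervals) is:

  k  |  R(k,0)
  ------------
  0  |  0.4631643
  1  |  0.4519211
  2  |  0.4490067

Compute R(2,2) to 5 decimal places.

0.44803

R(1,1) = (4·0.4519211 − 0.4631643) / 3 = 0.4481734
R(2,1) = (4·0.4490067 − 0.4519211) / 3 = 0.4480352
R(2,2) = (16·0.4480352 − 0.4481734) / 15 = 0.4480260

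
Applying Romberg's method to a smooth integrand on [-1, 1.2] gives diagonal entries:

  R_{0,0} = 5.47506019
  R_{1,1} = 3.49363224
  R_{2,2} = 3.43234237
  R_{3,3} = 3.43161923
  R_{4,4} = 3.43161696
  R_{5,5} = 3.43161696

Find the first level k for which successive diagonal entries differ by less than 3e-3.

|R_{1,1} − R_{0,0}| = 1.98142795 ≥ 3e-3
|R_{2,2} − R_{1,1}| = 0.06128987 ≥ 3e-3
|R_{3,3} − R_{2,2}| = 0.00072314 < 3e-3

k = 3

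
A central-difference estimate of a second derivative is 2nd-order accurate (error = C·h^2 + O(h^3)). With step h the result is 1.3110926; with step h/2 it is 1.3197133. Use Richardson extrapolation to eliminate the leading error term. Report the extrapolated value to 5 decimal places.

The leading error scales as h^2; refining by a factor of 2 reduces it by 2^2 = 4.
Extrapolated value = (4·A(h/2) − A(h)) / (4 − 1)
= (4·1.3197133 − 1.3110926) / 3
= 3.9677606 / 3 = 1.3225869

1.32259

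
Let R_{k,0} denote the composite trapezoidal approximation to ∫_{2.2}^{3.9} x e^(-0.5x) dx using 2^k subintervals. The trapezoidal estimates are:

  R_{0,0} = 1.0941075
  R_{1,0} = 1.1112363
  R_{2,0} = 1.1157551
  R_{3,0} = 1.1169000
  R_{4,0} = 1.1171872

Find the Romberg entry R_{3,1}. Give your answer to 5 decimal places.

R_{3,1} = (4·1.1169000 − 1.1157551) / 3 = 1.1172816
(Column j=1 coincides with Simpson's rule on the same nodes.)

1.11728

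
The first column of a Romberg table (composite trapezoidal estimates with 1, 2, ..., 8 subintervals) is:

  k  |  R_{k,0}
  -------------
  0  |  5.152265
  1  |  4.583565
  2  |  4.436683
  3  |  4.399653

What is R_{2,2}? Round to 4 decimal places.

4.3873

Richardson extrapolation on the trapezoidal column (denominator 4−1=3):
R_{1,1} = 4.583565 + (4.583565 − 5.152265)/3 = 4.393998
R_{2,1} = 4.436683 + (4.436683 − 4.583565)/3 = 4.387722
R_{2,2} = (16·4.387722 − 4.393998) / 15 = 4.387304
(Column j=1 coincides with Simpson's rule on the same nodes.)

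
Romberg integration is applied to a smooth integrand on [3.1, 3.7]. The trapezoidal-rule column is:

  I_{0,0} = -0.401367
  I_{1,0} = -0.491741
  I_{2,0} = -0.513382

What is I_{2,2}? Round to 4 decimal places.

-0.5205

Richardson extrapolation on the trapezoidal column (denominator 4−1=3):
I_{1,1} = (4·(-0.491741) − (-0.401367)) / 3 = -0.521866
I_{2,1} = (4·(-0.513382) − (-0.491741)) / 3 = -0.520596
I_{2,2} = -0.520596 + (-0.520596 − (-0.521866))/15 = -0.520511
(Column j=1 coincides with Simpson's rule on the same nodes.)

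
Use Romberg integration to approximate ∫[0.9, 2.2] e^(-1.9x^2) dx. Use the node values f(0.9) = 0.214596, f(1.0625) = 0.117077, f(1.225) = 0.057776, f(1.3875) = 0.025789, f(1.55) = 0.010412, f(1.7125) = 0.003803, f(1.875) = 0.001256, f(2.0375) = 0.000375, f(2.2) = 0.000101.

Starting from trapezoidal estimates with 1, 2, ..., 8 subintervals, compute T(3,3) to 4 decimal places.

T(0,0) (trapezoid, 1 panel, h=1.3000): 0.139553
T(1,0) (trapezoid, 2 panels, h=0.6500): 0.076544
T(2,0) (trapezoid, 4 panels, h=0.3250): 0.057458
T(3,0) (trapezoid, 8 panels, h=0.1625): 0.052623
T(1,1) = 0.076544 + (0.076544 − 0.139553)/3 = 0.055541
T(2,1) = 0.057458 + (0.057458 − 0.076544)/3 = 0.051096
T(3,1) = 0.052623 + (0.052623 − 0.057458)/3 = 0.051011
T(2,2) = 0.051096 + (0.051096 − 0.055541)/15 = 0.050800
T(3,2) = 0.051011 + (0.051011 − 0.051096)/15 = 0.051005
T(3,3) = 0.051005 + (0.051005 − 0.050800)/63 = 0.051008

0.0510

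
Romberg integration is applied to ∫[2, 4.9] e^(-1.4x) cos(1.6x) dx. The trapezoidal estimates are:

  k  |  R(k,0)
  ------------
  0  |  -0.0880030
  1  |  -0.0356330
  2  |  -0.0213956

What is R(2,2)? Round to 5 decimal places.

-0.01655

Richardson extrapolation on the trapezoidal column (denominator 4−1=3):
R(1,1) = (4·(-0.0356330) − (-0.0880030)) / 3 = -0.0181763
R(2,1) = (4·(-0.0213956) − (-0.0356330)) / 3 = -0.0166498
R(2,2) = (16·(-0.0166498) − (-0.0181763)) / 15 = -0.0165480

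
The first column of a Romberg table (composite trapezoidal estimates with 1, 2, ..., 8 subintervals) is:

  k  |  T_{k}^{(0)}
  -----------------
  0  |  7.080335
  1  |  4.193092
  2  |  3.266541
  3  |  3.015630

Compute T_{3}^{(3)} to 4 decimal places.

2.9301

Richardson extrapolation on the trapezoidal column (denominator 4−1=3):
T_{1}^{(1)} = (4·4.193092 − 7.080335) / 3 = 3.230678
T_{2}^{(1)} = 3.266541 + (3.266541 − 4.193092)/3 = 2.957691
T_{3}^{(1)} = (4·3.015630 − 3.266541) / 3 = 2.931993
T_{2}^{(2)} = (16·2.957691 − 3.230678) / 15 = 2.939492
T_{3}^{(2)} = (16·2.931993 − 2.957691) / 15 = 2.930280
T_{3}^{(3)} = (64·2.930280 − 2.939492) / 63 = 2.930134
(Column j=1 coincides with Simpson's rule on the same nodes.)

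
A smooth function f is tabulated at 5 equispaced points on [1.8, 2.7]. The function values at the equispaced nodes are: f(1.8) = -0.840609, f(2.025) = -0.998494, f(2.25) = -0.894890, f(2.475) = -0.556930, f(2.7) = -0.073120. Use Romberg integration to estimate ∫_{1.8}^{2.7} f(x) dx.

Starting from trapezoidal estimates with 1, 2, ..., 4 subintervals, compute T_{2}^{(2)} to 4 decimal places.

T_{0}^{(0)} (trapezoid, 1 panel, h=0.9000): -0.411178
T_{1}^{(0)} (trapezoid, 2 panels, h=0.4500): -0.608290
T_{2}^{(0)} (trapezoid, 4 panels, h=0.2250): -0.654115
T_{1}^{(1)} = -0.608290 + (-0.608290 − (-0.411178))/3 = -0.673994
T_{2}^{(1)} = -0.654115 + (-0.654115 − (-0.608290))/3 = -0.669390
T_{2}^{(2)} = -0.669390 + (-0.669390 − (-0.673994))/15 = -0.669083

-0.6691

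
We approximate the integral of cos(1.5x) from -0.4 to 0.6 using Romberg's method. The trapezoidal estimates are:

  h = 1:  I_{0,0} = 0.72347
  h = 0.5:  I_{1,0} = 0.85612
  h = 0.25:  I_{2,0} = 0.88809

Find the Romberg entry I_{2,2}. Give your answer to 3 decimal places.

Richardson extrapolation on the trapezoidal column (denominator 4−1=3):
I_{1,1} = 0.85612 + (0.85612 − 0.72347)/3 = 0.90034
I_{2,1} = (4·0.88809 − 0.85612) / 3 = 0.89875
I_{2,2} = (16·0.89875 − 0.90034) / 15 = 0.89864

0.899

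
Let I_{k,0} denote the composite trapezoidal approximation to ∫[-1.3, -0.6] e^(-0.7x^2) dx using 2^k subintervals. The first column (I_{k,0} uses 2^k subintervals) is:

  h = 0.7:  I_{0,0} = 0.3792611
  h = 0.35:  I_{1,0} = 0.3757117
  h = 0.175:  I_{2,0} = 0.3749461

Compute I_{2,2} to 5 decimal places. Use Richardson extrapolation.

Richardson extrapolation on the trapezoidal column (denominator 4−1=3):
I_{1,1} = (4·0.3757117 − 0.3792611) / 3 = 0.3745286
I_{2,1} = 0.3749461 + (0.3749461 − 0.3757117)/3 = 0.3746909
I_{2,2} = 0.3746909 + (0.3746909 − 0.3745286)/15 = 0.3747017

0.37470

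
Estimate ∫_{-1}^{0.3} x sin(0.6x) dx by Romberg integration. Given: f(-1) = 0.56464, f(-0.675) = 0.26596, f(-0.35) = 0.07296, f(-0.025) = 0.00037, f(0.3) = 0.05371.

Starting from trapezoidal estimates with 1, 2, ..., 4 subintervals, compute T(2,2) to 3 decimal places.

T(0,0) (trapezoid, 1 panel, h=1.3000): 0.40193
T(1,0) (trapezoid, 2 panels, h=0.6500): 0.24839
T(2,0) (trapezoid, 4 panels, h=0.3250): 0.21075
T(1,1) = 0.24839 + (0.24839 − 0.40193)/3 = 0.19721
T(2,1) = 0.21075 + (0.21075 − 0.24839)/3 = 0.19820
T(2,2) = 0.19820 + (0.19820 − 0.19721)/15 = 0.19827

0.198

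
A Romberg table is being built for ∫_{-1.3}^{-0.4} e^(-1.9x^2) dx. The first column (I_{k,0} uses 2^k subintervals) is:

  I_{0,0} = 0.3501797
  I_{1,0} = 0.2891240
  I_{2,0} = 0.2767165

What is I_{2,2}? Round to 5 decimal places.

0.27283

Richardson extrapolation on the trapezoidal column (denominator 4−1=3):
I_{1,1} = (4·0.2891240 − 0.3501797) / 3 = 0.2687721
I_{2,1} = 0.2767165 + (0.2767165 − 0.2891240)/3 = 0.2725807
I_{2,2} = 0.2725807 + (0.2725807 − 0.2687721)/15 = 0.2728346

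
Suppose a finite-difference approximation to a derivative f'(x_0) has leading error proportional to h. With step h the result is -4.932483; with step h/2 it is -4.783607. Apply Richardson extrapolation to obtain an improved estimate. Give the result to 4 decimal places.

-4.6347

The leading error scales as h; refining by a factor of 2 reduces it by 2^1 = 2.
Extrapolated value = (2·A(h/2) − A(h)) / (2 − 1)
= (2·(-4.783607) − (-4.932483)) / 1
= -4.634731 / 1 = -4.634731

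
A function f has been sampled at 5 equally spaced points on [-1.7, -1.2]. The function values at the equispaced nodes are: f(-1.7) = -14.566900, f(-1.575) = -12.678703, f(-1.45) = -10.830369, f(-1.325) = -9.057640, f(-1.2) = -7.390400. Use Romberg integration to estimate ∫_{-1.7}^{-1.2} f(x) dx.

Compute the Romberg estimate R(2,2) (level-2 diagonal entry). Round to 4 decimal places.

-5.4402

R(0,0) (trapezoid, 1 panel, h=0.5000): -5.489325
R(1,0) (trapezoid, 2 panels, h=0.2500): -5.452255
R(2,0) (trapezoid, 4 panels, h=0.1250): -5.443170
R(1,1) = -5.452255 + (-5.452255 − (-5.489325))/3 = -5.439898
R(2,1) = -5.443170 + (-5.443170 − (-5.452255))/3 = -5.440142
R(2,2) = -5.440142 + (-5.440142 − (-5.439898))/15 = -5.440158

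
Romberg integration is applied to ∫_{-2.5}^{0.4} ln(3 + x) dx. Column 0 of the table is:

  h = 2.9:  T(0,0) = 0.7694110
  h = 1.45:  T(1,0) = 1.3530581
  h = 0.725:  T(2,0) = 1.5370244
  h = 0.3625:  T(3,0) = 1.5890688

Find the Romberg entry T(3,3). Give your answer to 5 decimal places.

T(1,1) = (4·1.3530581 − 0.7694110) / 3 = 1.5476071
T(2,1) = (4·1.5370244 − 1.3530581) / 3 = 1.5983465
T(3,1) = (4·1.5890688 − 1.5370244) / 3 = 1.6064169
T(2,2) = (16·1.5983465 − 1.5476071) / 15 = 1.6017291
T(3,2) = (16·1.6064169 − 1.5983465) / 15 = 1.6069549
T(3,3) = (64·1.6069549 − 1.6017291) / 63 = 1.6070378

1.60704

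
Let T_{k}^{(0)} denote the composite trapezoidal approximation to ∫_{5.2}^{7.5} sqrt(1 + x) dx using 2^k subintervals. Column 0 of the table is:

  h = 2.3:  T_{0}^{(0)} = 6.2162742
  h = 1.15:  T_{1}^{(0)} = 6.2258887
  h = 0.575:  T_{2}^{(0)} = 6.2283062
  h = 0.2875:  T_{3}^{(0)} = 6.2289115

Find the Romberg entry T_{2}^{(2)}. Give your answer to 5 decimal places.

6.22911

T_{1}^{(1)} = (4·6.2258887 − 6.2162742) / 3 = 6.2290935
T_{2}^{(1)} = (4·6.2283062 − 6.2258887) / 3 = 6.2291120
T_{2}^{(2)} = 6.2291120 + (6.2291120 − 6.2290935)/15 = 6.2291132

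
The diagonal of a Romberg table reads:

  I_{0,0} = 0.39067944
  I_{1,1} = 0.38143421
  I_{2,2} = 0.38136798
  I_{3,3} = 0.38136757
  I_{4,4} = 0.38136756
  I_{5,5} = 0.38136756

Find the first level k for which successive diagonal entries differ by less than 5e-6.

k = 3

|I_{1,1} − I_{0,0}| = 0.00924523 ≥ 5e-6
|I_{2,2} − I_{1,1}| = 0.00006623 ≥ 5e-6
|I_{3,3} − I_{2,2}| = 0.00000041 < 5e-6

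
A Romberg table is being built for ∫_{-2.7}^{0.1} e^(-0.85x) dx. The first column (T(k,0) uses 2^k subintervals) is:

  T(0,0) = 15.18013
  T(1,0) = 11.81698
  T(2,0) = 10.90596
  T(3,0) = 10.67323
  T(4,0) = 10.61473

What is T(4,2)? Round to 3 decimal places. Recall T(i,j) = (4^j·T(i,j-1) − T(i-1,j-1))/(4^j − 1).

10.595

T(3,1) = (4·10.67323 − 10.90596) / 3 = 10.59565
T(4,1) = 10.61473 + (10.61473 − 10.67323)/3 = 10.59523
T(4,2) = 10.59523 + (10.59523 − 10.59565)/15 = 10.59520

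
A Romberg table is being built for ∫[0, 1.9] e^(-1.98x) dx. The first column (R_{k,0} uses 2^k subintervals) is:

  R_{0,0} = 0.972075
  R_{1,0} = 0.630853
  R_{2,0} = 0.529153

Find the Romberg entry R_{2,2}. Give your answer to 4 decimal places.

0.4938

Richardson extrapolation on the trapezoidal column (denominator 4−1=3):
R_{1,1} = 0.630853 + (0.630853 − 0.972075)/3 = 0.517112
R_{2,1} = (4·0.529153 − 0.630853) / 3 = 0.495253
R_{2,2} = 0.495253 + (0.495253 − 0.517112)/15 = 0.493796
(Column j=1 coincides with Simpson's rule on the same nodes.)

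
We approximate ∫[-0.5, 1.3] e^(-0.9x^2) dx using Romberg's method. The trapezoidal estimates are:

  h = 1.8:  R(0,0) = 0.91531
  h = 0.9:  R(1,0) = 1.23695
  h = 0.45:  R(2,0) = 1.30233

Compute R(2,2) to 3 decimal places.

1.323

Richardson extrapolation on the trapezoidal column (denominator 4−1=3):
R(1,1) = (4·1.23695 − 0.91531) / 3 = 1.34416
R(2,1) = (4·1.30233 − 1.23695) / 3 = 1.32412
R(2,2) = 1.32412 + (1.32412 − 1.34416)/15 = 1.32278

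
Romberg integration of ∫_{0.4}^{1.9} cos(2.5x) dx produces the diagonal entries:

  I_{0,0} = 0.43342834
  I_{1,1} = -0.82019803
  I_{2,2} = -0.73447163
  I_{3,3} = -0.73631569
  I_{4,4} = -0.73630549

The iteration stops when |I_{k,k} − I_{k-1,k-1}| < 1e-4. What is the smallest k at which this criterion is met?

k = 4

|I_{1,1} − I_{0,0}| = 1.25362637 ≥ 1e-4
|I_{2,2} − I_{1,1}| = 0.08572640 ≥ 1e-4
|I_{3,3} − I_{2,2}| = 0.00184406 ≥ 1e-4
|I_{4,4} − I_{3,3}| = 0.00001020 < 1e-4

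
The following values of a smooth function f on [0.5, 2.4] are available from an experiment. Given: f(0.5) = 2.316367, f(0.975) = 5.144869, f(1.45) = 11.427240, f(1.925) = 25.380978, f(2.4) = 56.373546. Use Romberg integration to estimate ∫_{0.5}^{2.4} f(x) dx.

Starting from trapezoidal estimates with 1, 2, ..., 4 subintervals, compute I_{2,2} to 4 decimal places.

I_{0,0} (trapezoid, 1 panel, h=1.9000): 55.755417
I_{1,0} (trapezoid, 2 panels, h=0.9500): 38.733587
I_{2,0} (trapezoid, 4 panels, h=0.4750): 33.866571
I_{1,1} = 38.733587 + (38.733587 − 55.755417)/3 = 33.059644
I_{2,1} = 33.866571 + (33.866571 − 38.733587)/3 = 32.244232
I_{2,2} = 32.244232 + (32.244232 − 33.059644)/15 = 32.189871

32.1899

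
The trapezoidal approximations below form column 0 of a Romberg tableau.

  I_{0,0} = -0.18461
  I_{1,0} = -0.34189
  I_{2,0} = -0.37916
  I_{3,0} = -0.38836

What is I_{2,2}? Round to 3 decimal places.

I_{1,1} = (4·(-0.34189) − (-0.18461)) / 3 = -0.39432
I_{2,1} = -0.37916 + (-0.37916 − (-0.34189))/3 = -0.39158
I_{2,2} = -0.39158 + (-0.39158 − (-0.39432))/15 = -0.39140

-0.391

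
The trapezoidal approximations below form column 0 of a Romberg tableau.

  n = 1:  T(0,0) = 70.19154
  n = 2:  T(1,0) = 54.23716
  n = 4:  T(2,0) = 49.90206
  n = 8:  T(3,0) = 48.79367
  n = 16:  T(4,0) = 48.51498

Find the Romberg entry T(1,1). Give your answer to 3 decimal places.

Richardson extrapolation on the trapezoidal column (denominator 4−1=3):
T(1,1) = (4·54.23716 − 70.19154) / 3 = 48.91903

48.919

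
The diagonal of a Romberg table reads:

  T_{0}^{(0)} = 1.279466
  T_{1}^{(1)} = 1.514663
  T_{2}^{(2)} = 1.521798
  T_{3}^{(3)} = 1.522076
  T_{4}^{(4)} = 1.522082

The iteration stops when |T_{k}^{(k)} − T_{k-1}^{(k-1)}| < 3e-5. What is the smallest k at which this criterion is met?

|T_{1}^{(1)} − T_{0}^{(0)}| = 0.235197 ≥ 3e-5
|T_{2}^{(2)} − T_{1}^{(1)}| = 0.007135 ≥ 3e-5
|T_{3}^{(3)} − T_{2}^{(2)}| = 0.000278 ≥ 3e-5
|T_{4}^{(4)} − T_{3}^{(3)}| = 0.000006 < 3e-5

k = 4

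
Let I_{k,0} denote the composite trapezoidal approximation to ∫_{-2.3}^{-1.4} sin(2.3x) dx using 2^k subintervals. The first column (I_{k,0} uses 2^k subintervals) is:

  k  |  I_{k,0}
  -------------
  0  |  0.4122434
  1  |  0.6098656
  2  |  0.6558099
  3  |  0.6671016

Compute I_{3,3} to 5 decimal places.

I_{1,1} = (4·0.6098656 − 0.4122434) / 3 = 0.6757397
I_{2,1} = (4·0.6558099 − 0.6098656) / 3 = 0.6711247
I_{3,1} = (4·0.6671016 − 0.6558099) / 3 = 0.6708655
I_{2,2} = (16·0.6711247 − 0.6757397) / 15 = 0.6708170
I_{3,2} = 0.6708655 + (0.6708655 − 0.6711247)/15 = 0.6708482
I_{3,3} = 0.6708482 + (0.6708482 − 0.6708170)/63 = 0.6708487

0.67085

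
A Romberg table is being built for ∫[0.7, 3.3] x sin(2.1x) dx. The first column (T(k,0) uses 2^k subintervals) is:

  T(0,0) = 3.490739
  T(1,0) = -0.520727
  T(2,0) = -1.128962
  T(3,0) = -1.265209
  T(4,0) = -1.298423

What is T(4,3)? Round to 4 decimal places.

Richardson extrapolation on the trapezoidal column (denominator 4−1=3):
T(2,1) = -1.128962 + (-1.128962 − (-0.520727))/3 = -1.331707
T(3,1) = (4·(-1.265209) − (-1.128962)) / 3 = -1.310625
T(4,1) = -1.298423 + (-1.298423 − (-1.265209))/3 = -1.309494
T(3,2) = -1.310625 + (-1.310625 − (-1.331707))/15 = -1.309220
T(4,2) = -1.309494 + (-1.309494 − (-1.310625))/15 = -1.309419
T(4,3) = -1.309419 + (-1.309419 − (-1.309220))/63 = -1.309422

-1.3094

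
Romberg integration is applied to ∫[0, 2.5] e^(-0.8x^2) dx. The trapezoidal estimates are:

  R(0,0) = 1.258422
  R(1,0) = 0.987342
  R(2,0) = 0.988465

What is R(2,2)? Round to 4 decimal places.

Richardson extrapolation on the trapezoidal column (denominator 4−1=3):
R(1,1) = (4·0.987342 − 1.258422) / 3 = 0.896982
R(2,1) = (4·0.988465 − 0.987342) / 3 = 0.988839
R(2,2) = (16·0.988839 − 0.896982) / 15 = 0.994963

0.9950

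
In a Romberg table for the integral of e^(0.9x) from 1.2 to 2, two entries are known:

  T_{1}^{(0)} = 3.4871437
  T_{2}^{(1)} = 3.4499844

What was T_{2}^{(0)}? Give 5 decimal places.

From T_{2}^{(1)} = (4·T_{2}^{(0)} − T_{1}^{(0)})/3, solve for T_{2}^{(0)}:
4·T_{2}^{(0)} = 3·3.4499844 + 3.4871437 = 13.8370969
T_{2}^{(0)} = 3.4592742

3.45927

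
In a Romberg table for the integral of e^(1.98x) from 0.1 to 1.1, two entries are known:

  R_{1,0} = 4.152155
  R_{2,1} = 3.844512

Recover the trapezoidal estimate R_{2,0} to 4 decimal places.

From R_{2,1} = (4·R_{2,0} − R_{1,0})/3, solve for R_{2,0}:
4·R_{2,0} = 3·3.844512 + 4.152155 = 15.685691
R_{2,0} = 3.921423

3.9214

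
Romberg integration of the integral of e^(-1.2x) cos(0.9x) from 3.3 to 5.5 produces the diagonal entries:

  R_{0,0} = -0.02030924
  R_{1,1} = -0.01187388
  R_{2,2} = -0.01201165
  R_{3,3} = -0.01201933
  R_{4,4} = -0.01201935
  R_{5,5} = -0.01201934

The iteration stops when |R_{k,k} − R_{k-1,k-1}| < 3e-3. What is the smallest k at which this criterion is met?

k = 2

|R_{1,1} − R_{0,0}| = 0.00843536 ≥ 3e-3
|R_{2,2} − R_{1,1}| = 0.00013777 < 3e-3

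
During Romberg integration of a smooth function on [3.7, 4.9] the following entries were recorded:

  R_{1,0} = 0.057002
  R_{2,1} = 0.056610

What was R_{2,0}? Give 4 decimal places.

From R_{2,1} = (4·R_{2,0} − R_{1,0})/3, solve for R_{2,0}:
4·R_{2,0} = 3·0.056610 + 0.057002 = 0.226832
R_{2,0} = 0.056708

0.0567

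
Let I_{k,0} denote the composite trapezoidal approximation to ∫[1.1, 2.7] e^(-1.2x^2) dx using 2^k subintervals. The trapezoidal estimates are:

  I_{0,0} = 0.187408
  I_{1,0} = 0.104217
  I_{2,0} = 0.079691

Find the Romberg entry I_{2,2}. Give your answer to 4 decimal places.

0.0712

Richardson extrapolation on the trapezoidal column (denominator 4−1=3):
I_{1,1} = (4·0.104217 − 0.187408) / 3 = 0.076487
I_{2,1} = (4·0.079691 − 0.104217) / 3 = 0.071516
I_{2,2} = 0.071516 + (0.071516 − 0.076487)/15 = 0.071185
(Column j=1 coincides with Simpson's rule on the same nodes.)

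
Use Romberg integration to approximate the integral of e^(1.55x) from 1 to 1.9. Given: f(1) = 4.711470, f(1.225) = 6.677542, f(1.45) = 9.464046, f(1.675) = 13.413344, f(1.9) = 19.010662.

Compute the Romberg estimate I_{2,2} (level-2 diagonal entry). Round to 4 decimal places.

I_{0,0} (trapezoid, 1 panel, h=0.9000): 10.674959
I_{1,0} (trapezoid, 2 panels, h=0.4500): 9.596300
I_{2,0} (trapezoid, 4 panels, h=0.2250): 9.318600
I_{1,1} = 9.596300 + (9.596300 − 10.674959)/3 = 9.236747
I_{2,1} = 9.318600 + (9.318600 − 9.596300)/3 = 9.226033
I_{2,2} = 9.226033 + (9.226033 − 9.236747)/15 = 9.225319

9.2253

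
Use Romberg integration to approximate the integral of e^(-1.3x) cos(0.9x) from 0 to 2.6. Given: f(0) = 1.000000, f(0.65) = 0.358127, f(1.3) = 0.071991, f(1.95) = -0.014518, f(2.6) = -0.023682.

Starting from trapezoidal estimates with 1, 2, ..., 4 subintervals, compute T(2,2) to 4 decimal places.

T(0,0) (trapezoid, 1 panel, h=2.6000): 1.269213
T(1,0) (trapezoid, 2 panels, h=1.3000): 0.728195
T(2,0) (trapezoid, 4 panels, h=0.6500): 0.587443
T(1,1) = 0.728195 + (0.728195 − 1.269213)/3 = 0.547856
T(2,1) = 0.587443 + (0.587443 − 0.728195)/3 = 0.540526
T(2,2) = 0.540526 + (0.540526 − 0.547856)/15 = 0.540037

0.5400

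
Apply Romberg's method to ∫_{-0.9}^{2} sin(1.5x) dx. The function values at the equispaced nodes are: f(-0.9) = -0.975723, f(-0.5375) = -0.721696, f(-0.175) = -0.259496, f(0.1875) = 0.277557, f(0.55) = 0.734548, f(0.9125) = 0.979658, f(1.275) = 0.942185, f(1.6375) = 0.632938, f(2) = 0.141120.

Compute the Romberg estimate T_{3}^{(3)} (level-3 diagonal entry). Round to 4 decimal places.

T_{0}^{(0)} (trapezoid, 1 panel, h=2.9000): -1.210174
T_{1}^{(0)} (trapezoid, 2 panels, h=1.4500): 0.460007
T_{2}^{(0)} (trapezoid, 4 panels, h=0.7250): 0.724953
T_{3}^{(0)} (trapezoid, 8 panels, h=0.3625): 0.786042
T_{1}^{(1)} = 0.460007 + (0.460007 − (-1.210174))/3 = 1.016734
T_{2}^{(1)} = 0.724953 + (0.724953 − 0.460007)/3 = 0.813268
T_{3}^{(1)} = 0.786042 + (0.786042 − 0.724953)/3 = 0.806405
T_{2}^{(2)} = 0.813268 + (0.813268 − 1.016734)/15 = 0.799704
T_{3}^{(2)} = 0.806405 + (0.806405 − 0.813268)/15 = 0.805947
T_{3}^{(3)} = 0.805947 + (0.805947 − 0.799704)/63 = 0.806046

0.8060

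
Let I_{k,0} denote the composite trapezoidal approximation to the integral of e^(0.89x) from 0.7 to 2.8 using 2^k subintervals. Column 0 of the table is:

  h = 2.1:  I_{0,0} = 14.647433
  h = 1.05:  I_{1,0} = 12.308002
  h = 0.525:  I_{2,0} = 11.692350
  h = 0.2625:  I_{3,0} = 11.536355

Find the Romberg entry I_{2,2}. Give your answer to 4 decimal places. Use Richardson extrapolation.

11.4844

Richardson extrapolation on the trapezoidal column (denominator 4−1=3):
I_{1,1} = (4·12.308002 − 14.647433) / 3 = 11.528192
I_{2,1} = 11.692350 + (11.692350 − 12.308002)/3 = 11.487133
I_{2,2} = (16·11.487133 − 11.528192) / 15 = 11.484396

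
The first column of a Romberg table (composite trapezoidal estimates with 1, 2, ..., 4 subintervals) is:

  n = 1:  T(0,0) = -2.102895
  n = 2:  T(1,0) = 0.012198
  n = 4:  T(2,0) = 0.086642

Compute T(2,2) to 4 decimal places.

0.0711

T(1,1) = 0.012198 + (0.012198 − (-2.102895))/3 = 0.717229
T(2,1) = (4·0.086642 − 0.012198) / 3 = 0.111457
T(2,2) = 0.111457 + (0.111457 − 0.717229)/15 = 0.071072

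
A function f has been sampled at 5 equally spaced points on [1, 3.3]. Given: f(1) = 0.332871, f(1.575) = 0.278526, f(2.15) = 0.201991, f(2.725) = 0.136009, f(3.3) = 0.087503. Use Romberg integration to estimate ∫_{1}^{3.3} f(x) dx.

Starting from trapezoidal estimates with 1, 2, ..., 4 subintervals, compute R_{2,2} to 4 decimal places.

R_{0,0} (trapezoid, 1 panel, h=2.3000): 0.483430
R_{1,0} (trapezoid, 2 panels, h=1.1500): 0.474005
R_{2,0} (trapezoid, 4 panels, h=0.5750): 0.475360
R_{1,1} = 0.474005 + (0.474005 − 0.483430)/3 = 0.470863
R_{2,1} = 0.475360 + (0.475360 − 0.474005)/3 = 0.475812
R_{2,2} = 0.475812 + (0.475812 − 0.470863)/15 = 0.476142

0.4761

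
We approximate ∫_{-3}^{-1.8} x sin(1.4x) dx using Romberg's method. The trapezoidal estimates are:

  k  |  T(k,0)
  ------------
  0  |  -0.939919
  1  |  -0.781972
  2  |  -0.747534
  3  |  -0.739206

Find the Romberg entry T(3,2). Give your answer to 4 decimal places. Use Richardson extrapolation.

Richardson extrapolation on the trapezoidal column (denominator 4−1=3):
T(2,1) = -0.747534 + (-0.747534 − (-0.781972))/3 = -0.736055
T(3,1) = -0.739206 + (-0.739206 − (-0.747534))/3 = -0.736430
T(3,2) = -0.736430 + (-0.736430 − (-0.736055))/15 = -0.736455

-0.7365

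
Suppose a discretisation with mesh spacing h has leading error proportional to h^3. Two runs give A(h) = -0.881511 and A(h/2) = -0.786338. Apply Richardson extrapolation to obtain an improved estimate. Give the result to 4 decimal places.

The leading error scales as h^3; refining by a factor of 2 reduces it by 2^3 = 8.
Extrapolated value = (8·A(h/2) − A(h)) / (8 − 1)
= (8·(-0.786338) − (-0.881511)) / 7
= -5.409193 / 7 = -0.772742

-0.7727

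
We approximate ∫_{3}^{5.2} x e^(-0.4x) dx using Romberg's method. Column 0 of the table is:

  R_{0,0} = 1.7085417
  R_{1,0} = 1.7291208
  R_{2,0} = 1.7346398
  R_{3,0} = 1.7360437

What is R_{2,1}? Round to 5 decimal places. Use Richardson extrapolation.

1.73648

Richardson extrapolation on the trapezoidal column (denominator 4−1=3):
R_{2,1} = (4·1.7346398 − 1.7291208) / 3 = 1.7364795
(Column j=1 coincides with Simpson's rule on the same nodes.)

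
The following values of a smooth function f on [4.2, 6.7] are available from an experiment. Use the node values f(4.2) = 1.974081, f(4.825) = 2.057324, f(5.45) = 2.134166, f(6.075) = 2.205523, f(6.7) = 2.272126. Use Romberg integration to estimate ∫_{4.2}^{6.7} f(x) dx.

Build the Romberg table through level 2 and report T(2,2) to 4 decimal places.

T(0,0) (trapezoid, 1 panel, h=2.5000): 5.307759
T(1,0) (trapezoid, 2 panels, h=1.2500): 5.321587
T(2,0) (trapezoid, 4 panels, h=0.6250): 5.325073
T(1,1) = 5.321587 + (5.321587 − 5.307759)/3 = 5.326196
T(2,1) = 5.325073 + (5.325073 − 5.321587)/3 = 5.326235
T(2,2) = 5.326235 + (5.326235 − 5.326196)/15 = 5.326238

5.3262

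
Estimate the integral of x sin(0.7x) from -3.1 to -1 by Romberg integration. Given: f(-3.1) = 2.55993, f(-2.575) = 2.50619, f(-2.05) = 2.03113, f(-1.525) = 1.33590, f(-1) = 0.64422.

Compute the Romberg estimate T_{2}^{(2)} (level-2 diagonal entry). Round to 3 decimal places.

3.961

T_{0}^{(0)} (trapezoid, 1 panel, h=2.1000): 3.36436
T_{1}^{(0)} (trapezoid, 2 panels, h=1.0500): 3.81487
T_{2}^{(0)} (trapezoid, 4 panels, h=0.5250): 3.92453
T_{1}^{(1)} = 3.81487 + (3.81487 − 3.36436)/3 = 3.96504
T_{2}^{(1)} = 3.92453 + (3.92453 − 3.81487)/3 = 3.96108
T_{2}^{(2)} = 3.96108 + (3.96108 − 3.96504)/15 = 3.96082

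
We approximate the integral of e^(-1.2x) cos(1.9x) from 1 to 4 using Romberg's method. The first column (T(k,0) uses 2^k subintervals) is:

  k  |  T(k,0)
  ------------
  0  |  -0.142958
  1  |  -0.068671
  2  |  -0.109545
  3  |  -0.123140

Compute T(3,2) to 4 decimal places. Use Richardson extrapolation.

-0.1280

Richardson extrapolation on the trapezoidal column (denominator 4−1=3):
T(2,1) = (4·(-0.109545) − (-0.068671)) / 3 = -0.123170
T(3,1) = -0.123140 + (-0.123140 − (-0.109545))/3 = -0.127672
T(3,2) = -0.127672 + (-0.127672 − (-0.123170))/15 = -0.127972
(Column j=1 coincides with Simpson's rule on the same nodes.)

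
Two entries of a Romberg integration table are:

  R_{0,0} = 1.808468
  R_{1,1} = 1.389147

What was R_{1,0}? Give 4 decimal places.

1.4940

From R_{1,1} = (4·R_{1,0} − R_{0,0})/3, solve for R_{1,0}:
4·R_{1,0} = 3·1.389147 + 1.808468 = 5.975909
R_{1,0} = 1.493977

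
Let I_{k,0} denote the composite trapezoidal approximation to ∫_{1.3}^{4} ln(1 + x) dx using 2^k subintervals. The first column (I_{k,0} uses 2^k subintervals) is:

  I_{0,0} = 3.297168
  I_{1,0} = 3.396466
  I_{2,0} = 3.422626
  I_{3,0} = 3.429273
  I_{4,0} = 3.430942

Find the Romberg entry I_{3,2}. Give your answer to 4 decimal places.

3.4315

I_{2,1} = (4·3.422626 − 3.396466) / 3 = 3.431346
I_{3,1} = (4·3.429273 − 3.422626) / 3 = 3.431489
I_{3,2} = (16·3.431489 − 3.431346) / 15 = 3.431499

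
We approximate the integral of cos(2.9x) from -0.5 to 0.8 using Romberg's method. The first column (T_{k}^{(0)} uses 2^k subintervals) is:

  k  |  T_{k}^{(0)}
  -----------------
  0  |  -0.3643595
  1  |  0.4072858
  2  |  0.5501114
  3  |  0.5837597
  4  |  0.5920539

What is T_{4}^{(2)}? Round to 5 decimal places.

0.59481

T_{3}^{(1)} = 0.5837597 + (0.5837597 − 0.5501114)/3 = 0.5949758
T_{4}^{(1)} = (4·0.5920539 − 0.5837597) / 3 = 0.5948186
T_{4}^{(2)} = 0.5948186 + (0.5948186 − 0.5949758)/15 = 0.5948081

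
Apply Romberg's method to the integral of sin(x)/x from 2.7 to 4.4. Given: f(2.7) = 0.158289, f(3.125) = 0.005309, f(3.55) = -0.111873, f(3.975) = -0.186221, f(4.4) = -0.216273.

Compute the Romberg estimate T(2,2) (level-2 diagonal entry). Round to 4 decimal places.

T(0,0) (trapezoid, 1 panel, h=1.7000): -0.049286
T(1,0) (trapezoid, 2 panels, h=0.8500): -0.119735
T(2,0) (trapezoid, 4 panels, h=0.4250): -0.136755
T(1,1) = -0.119735 + (-0.119735 − (-0.049286))/3 = -0.143218
T(2,1) = -0.136755 + (-0.136755 − (-0.119735))/3 = -0.142428
T(2,2) = -0.142428 + (-0.142428 − (-0.143218))/15 = -0.142375

-0.1424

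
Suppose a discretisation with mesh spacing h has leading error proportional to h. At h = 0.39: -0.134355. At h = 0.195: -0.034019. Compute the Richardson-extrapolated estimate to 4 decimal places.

0.0663

Extrapolated value = (2·A(h/2) − A(h)) / (2 − 1)
= (2·(-0.034019) − (-0.134355)) / 1
= 0.066317 / 1 = 0.066317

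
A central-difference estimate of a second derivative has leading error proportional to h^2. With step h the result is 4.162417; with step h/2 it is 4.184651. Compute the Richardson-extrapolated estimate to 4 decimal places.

The leading error scales as h^2; refining by a factor of 2 reduces it by 2^2 = 4.
Extrapolated value = (4·A(h/2) − A(h)) / (4 − 1)
= (4·4.184651 − 4.162417) / 3
= 12.576187 / 3 = 4.192062

4.1921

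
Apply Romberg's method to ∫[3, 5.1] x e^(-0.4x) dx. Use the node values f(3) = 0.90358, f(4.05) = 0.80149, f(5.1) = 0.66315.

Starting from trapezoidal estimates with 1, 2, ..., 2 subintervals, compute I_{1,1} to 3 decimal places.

I_{0,0} (trapezoid, 1 panel, h=2.1000): 1.64507
I_{1,0} (trapezoid, 2 panels, h=1.0500): 1.66410
I_{1,1} = 1.66410 + (1.66410 − 1.64507)/3 = 1.67044

1.670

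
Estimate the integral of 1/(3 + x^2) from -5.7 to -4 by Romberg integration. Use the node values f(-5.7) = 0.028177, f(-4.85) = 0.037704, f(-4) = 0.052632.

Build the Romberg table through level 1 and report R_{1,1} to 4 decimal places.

0.0656

R_{0,0} (trapezoid, 1 panel, h=1.7000): 0.068688
R_{1,0} (trapezoid, 2 panels, h=0.8500): 0.066392
R_{1,1} = 0.066392 + (0.066392 − 0.068688)/3 = 0.065627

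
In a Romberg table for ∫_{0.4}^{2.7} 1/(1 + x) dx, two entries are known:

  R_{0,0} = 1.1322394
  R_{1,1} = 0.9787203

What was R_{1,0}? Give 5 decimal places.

1.01710

From R_{1,1} = (4·R_{1,0} − R_{0,0})/3, solve for R_{1,0}:
4·R_{1,0} = 3·0.9787203 + 1.1322394 = 4.0684003
R_{1,0} = 1.0171001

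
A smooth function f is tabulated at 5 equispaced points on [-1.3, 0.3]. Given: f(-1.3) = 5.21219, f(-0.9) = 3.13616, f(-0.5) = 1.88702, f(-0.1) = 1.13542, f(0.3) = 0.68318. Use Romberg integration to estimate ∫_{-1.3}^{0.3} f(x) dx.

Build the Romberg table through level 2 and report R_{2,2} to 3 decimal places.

R_{0,0} (trapezoid, 1 panel, h=1.6000): 4.71630
R_{1,0} (trapezoid, 2 panels, h=0.8000): 3.86776
R_{2,0} (trapezoid, 4 panels, h=0.4000): 3.64251
R_{1,1} = 3.86776 + (3.86776 − 4.71630)/3 = 3.58491
R_{2,1} = 3.64251 + (3.64251 − 3.86776)/3 = 3.56743
R_{2,2} = 3.56743 + (3.56743 − 3.58491)/15 = 3.56626

3.566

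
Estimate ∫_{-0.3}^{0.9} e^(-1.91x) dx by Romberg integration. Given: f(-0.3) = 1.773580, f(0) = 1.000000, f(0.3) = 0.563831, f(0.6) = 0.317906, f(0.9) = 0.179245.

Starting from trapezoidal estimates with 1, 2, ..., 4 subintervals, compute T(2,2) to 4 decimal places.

T(0,0) (trapezoid, 1 panel, h=1.2000): 1.171695
T(1,0) (trapezoid, 2 panels, h=0.6000): 0.924146
T(2,0) (trapezoid, 4 panels, h=0.3000): 0.857445
T(1,1) = 0.924146 + (0.924146 − 1.171695)/3 = 0.841630
T(2,1) = 0.857445 + (0.857445 − 0.924146)/3 = 0.835211
T(2,2) = 0.835211 + (0.835211 − 0.841630)/15 = 0.834783

0.8348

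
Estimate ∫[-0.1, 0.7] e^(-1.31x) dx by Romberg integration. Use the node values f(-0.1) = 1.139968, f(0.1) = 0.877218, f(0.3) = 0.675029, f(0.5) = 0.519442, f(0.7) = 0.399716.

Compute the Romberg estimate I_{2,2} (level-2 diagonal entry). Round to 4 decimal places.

0.5651

I_{0,0} (trapezoid, 1 panel, h=0.8000): 0.615874
I_{1,0} (trapezoid, 2 panels, h=0.4000): 0.577948
I_{2,0} (trapezoid, 4 panels, h=0.2000): 0.568306
I_{1,1} = 0.577948 + (0.577948 − 0.615874)/3 = 0.565306
I_{2,1} = 0.568306 + (0.568306 − 0.577948)/3 = 0.565092
I_{2,2} = 0.565092 + (0.565092 − 0.565306)/15 = 0.565078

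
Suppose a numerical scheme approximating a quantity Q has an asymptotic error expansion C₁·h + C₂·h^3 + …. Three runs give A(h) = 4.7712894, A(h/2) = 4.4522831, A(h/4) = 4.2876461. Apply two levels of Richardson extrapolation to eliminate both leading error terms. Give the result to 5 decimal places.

First eliminate the h term (factor 2^1 = 2):
  B₁ = (2·4.4522831 − 4.7712894)/1 = 4.1332768
  B₂ = (2·4.2876461 − 4.4522831)/1 = 4.1230091
Then eliminate the h^3 term (factor 2^3 = 8):
  (8·4.1230091 − 4.1332768)/7 = 4.1215423

4.12154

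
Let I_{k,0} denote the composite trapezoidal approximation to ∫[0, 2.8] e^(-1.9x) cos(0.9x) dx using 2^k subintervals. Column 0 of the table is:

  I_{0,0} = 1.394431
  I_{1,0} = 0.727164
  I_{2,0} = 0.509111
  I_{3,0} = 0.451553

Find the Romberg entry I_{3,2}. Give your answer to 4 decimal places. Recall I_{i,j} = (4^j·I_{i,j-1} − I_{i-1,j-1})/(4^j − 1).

Richardson extrapolation on the trapezoidal column (denominator 4−1=3):
I_{2,1} = (4·0.509111 − 0.727164) / 3 = 0.436427
I_{3,1} = (4·0.451553 − 0.509111) / 3 = 0.432367
I_{3,2} = 0.432367 + (0.432367 − 0.436427)/15 = 0.432096

0.4321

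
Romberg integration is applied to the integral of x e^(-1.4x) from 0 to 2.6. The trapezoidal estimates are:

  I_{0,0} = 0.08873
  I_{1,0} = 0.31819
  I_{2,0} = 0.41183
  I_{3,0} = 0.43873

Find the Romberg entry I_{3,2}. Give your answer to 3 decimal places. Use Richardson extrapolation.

Richardson extrapolation on the trapezoidal column (denominator 4−1=3):
I_{2,1} = 0.41183 + (0.41183 − 0.31819)/3 = 0.44304
I_{3,1} = 0.43873 + (0.43873 − 0.41183)/3 = 0.44770
I_{3,2} = (16·0.44770 − 0.44304) / 15 = 0.44801

0.448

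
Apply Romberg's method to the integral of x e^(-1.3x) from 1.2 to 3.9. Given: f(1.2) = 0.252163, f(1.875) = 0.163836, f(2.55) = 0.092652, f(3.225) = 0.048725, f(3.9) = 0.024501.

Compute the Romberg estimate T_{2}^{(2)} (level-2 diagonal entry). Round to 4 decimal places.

T_{0}^{(0)} (trapezoid, 1 panel, h=2.7000): 0.373496
T_{1}^{(0)} (trapezoid, 2 panels, h=1.3500): 0.311828
T_{2}^{(0)} (trapezoid, 4 panels, h=0.6750): 0.299393
T_{1}^{(1)} = 0.311828 + (0.311828 − 0.373496)/3 = 0.291272
T_{2}^{(1)} = 0.299393 + (0.299393 − 0.311828)/3 = 0.295248
T_{2}^{(2)} = 0.295248 + (0.295248 − 0.291272)/15 = 0.295513

0.2955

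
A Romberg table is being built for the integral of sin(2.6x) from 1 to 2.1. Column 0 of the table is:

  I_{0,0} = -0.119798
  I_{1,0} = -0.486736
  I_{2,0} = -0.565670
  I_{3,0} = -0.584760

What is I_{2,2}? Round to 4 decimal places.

Richardson extrapolation on the trapezoidal column (denominator 4−1=3):
I_{1,1} = (4·(-0.486736) − (-0.119798)) / 3 = -0.609049
I_{2,1} = (4·(-0.565670) − (-0.486736)) / 3 = -0.591981
I_{2,2} = (16·(-0.591981) − (-0.609049)) / 15 = -0.590843

-0.5908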